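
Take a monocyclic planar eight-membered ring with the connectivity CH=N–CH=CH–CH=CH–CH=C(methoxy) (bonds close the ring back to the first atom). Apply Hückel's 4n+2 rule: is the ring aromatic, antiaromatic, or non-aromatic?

The p orbitals form a continuous loop: each doubly-bonded ring atom is sp² with one p-orbital electron; each =N– nitrogen is pyridine-type (lone pair in the sp² plane, one electron in the p orbital). The ring is fully conjugated.
Tallying contributions gives 4 × 2 = 8 from the 4 double-bond units.
8 is a 4n count (n = 2), so the planar conjugated ring is antiaromatic.

Antiaromatic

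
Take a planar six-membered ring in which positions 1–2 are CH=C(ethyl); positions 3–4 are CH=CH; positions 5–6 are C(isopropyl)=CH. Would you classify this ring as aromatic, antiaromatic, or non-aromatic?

Aromatic

All ring atoms are sp² and supply a p orbital to the ring (the double-bond atoms are sp², each contributing one p electron); the conjugation is uninterrupted.
π-electron count: 3 × 2 = 6 from the 3 double-bond units.
Since 6 = 4·1 + 2, the ring meets the 4n+2 criterion.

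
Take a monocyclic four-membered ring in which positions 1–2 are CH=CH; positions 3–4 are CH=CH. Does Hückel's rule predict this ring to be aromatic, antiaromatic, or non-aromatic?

Antiaromatic

The p orbitals form a continuous loop: the double-bond atoms are sp², each contributing one p electron. The ring is fully conjugated.
Adding the contributions, 2 × 2 = 4 from the 2 double-bond units.
With 4 = 4·1 π electrons, Hückel's rule classifies the planar ring as antiaromatic.
This is cyclobutadiene.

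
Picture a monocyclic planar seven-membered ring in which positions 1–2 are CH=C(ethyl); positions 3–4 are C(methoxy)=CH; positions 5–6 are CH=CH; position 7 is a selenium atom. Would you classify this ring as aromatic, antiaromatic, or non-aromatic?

Check conjugation: each doubly-bonded ring atom is sp² with one p-orbital electron; the selenium donates one lone pair from its p orbital — every position has a p orbital, so the cyclic π system is continuous.
Counting π electrons: 3 × 2 = 6 from the double-bond units + 2 from the Se atom = 8.
With 8 = 4·2 π electrons, Hückel's rule classifies the planar ring as antiaromatic.

Antiaromatic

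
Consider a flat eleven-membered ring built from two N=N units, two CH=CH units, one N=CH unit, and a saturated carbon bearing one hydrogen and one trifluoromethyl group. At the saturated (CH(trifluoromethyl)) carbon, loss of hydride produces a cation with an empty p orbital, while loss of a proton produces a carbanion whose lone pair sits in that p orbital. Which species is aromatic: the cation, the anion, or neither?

The cation

Both ions have a continuous loop of p orbitals — each ring atom is sp².
Cation: 5 × 2 + 0 = 10 π electrons → 4(2)+2, aromatic.
Anion: 5 × 2 + 2 = 12 π electrons → 4(3), antiaromatic.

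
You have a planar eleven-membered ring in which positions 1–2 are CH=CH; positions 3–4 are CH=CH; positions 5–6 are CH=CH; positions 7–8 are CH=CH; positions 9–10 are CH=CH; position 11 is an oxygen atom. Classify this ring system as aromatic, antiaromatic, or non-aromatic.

Every ring atom contributes a p orbital perpendicular to the ring (the double-bond atoms are sp², each contributing one p electron; the oxygen donates one lone pair from its p orbital), so the π system is cyclic and fully conjugated.
Counting π electrons: 5 × 2 = 10 from the double-bond units + 2 from the O atom = 12.
A 4n π count (12, n = 3) in a planar conjugated ring means antiaromatic.

Antiaromatic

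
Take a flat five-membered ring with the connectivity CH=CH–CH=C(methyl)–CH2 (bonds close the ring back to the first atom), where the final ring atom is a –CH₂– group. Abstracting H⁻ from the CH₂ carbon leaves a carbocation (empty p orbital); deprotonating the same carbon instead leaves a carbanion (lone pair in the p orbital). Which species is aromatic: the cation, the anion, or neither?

In either ion the ring is fully conjugated: every atom, including the new sp² carbon, supplies a p orbital.
Cation: 2 × 2 + 0 = 4 π electrons → 4(1), antiaromatic.
Anion: 2 × 2 + 2 = 6 π electrons → 4(1)+2, aromatic.

The anion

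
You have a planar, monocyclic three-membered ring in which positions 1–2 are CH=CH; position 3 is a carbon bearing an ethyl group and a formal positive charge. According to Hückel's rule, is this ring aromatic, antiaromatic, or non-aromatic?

Check conjugation: each doubly-bonded ring atom is sp² with one p-orbital electron; the carbocation has an empty p orbital — every position has a p orbital, so the cyclic π system is continuous.
Counting π electrons: 1 × 2 = 2 from the double-bond unit + 0 from the C(ethyl)(+) atom = 2.
Since 2 = 4·0 + 2, the ring meets the 4n+2 criterion.

Aromatic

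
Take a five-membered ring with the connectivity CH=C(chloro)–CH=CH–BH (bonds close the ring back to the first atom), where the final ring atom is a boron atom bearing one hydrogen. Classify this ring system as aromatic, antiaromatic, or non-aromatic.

Every ring atom contributes a p orbital perpendicular to the ring (the double-bond atoms are sp², each contributing one p electron; the boron has an empty p orbital), so the π system is cyclic and fully conjugated.
Tallying contributions gives 2 × 2 = 4 from the double-bond units + 0 from the BH atom = 4.
4 is a 4n count (n = 1), so the planar conjugated ring is antiaromatic.

Antiaromatic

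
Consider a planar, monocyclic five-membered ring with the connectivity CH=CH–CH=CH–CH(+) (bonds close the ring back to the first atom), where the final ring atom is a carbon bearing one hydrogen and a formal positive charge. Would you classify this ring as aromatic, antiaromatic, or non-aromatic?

All ring atoms are sp² and supply a p orbital to the ring (every atom in a ring double bond is sp² and brings one electron to the p orbital; the carbocation has an empty p orbital); the conjugation is uninterrupted.
Tallying contributions gives 2 × 2 = 4 from the double-bond units + 0 from the CH(+) atom = 4.
4 = 4(1); a planar, fully conjugated 4n system is antiaromatic.
(The species described is the cyclopentadienyl cation.)

Antiaromatic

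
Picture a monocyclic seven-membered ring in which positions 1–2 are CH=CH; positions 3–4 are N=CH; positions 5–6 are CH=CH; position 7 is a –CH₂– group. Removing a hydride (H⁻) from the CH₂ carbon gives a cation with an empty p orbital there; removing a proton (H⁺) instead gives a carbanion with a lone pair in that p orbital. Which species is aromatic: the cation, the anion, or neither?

The cation

In both ions every ring atom is sp² and contributes a p orbital, so both rings are fully conjugated.
Cation: 3 × 2 + 0 = 6 π electrons → 4(1)+2, aromatic.
Anion: 3 × 2 + 2 = 8 π electrons → 4(2), antiaromatic.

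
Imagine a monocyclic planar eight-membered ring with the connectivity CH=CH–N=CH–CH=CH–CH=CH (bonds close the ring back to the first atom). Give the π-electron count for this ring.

8

The p orbitals form a continuous loop: each doubly-bonded ring atom is sp² with one p-orbital electron; each =N– nitrogen is pyridine-type (lone pair in the sp² plane, one electron in the p orbital). The ring is fully conjugated.
Tallying contributions gives 4 × 2 = 8 from the 4 double-bond units.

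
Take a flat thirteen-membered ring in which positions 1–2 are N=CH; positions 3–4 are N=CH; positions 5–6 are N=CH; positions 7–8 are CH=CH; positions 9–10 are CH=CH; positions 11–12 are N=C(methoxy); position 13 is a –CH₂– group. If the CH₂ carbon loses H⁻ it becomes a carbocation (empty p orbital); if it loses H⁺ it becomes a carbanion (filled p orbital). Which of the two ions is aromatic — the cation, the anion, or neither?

Once that carbon is sp², every ring atom has a p orbital and both ions are fully conjugated.
Cation: 6 × 2 + 0 = 12 π electrons → 4(3), antiaromatic.
Anion: 6 × 2 + 2 = 14 π electrons → 4(3)+2, aromatic.

The anion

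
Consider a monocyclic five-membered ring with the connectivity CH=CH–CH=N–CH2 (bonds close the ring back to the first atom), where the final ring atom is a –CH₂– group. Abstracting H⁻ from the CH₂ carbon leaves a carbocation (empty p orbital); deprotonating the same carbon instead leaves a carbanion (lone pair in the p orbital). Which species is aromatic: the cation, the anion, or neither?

The anion

In both ions every ring atom is sp² and contributes a p orbital, so both rings are fully conjugated.
Cation: 2 × 2 + 0 = 4 π electrons → 4(1), antiaromatic.
Anion: 2 × 2 + 2 = 6 π electrons → 4(1)+2, aromatic.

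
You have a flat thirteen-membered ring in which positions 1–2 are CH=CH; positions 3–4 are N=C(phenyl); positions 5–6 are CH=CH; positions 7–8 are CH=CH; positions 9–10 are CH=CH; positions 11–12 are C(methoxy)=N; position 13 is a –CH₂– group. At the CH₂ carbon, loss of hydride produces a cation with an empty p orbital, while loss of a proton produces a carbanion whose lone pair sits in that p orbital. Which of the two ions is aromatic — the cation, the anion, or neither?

The anion

In either ion the ring is fully conjugated: every atom, including the new sp² carbon, supplies a p orbital.
Cation: 6 × 2 + 0 = 12 π electrons → 4(3), antiaromatic.
Anion: 6 × 2 + 2 = 14 π electrons → 4(3)+2, aromatic.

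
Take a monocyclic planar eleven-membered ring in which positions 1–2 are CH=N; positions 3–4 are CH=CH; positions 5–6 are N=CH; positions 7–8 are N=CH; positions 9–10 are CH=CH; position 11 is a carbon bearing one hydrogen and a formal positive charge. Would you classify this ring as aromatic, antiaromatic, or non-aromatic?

Aromatic

All ring atoms are sp² and supply a p orbital to the ring (each doubly-bonded ring atom is sp² with one p-orbital electron; each =N– nitrogen is pyridine-type (lone pair in the sp² plane, one electron in the p orbital); the carbocation has an empty p orbital); the conjugation is uninterrupted.
Adding the contributions, 5 × 2 = 10 from the double-bond units + 0 from the CH(+) atom = 10.
With 10 π electrons (n = 2), the Hückel 4n+2 condition holds.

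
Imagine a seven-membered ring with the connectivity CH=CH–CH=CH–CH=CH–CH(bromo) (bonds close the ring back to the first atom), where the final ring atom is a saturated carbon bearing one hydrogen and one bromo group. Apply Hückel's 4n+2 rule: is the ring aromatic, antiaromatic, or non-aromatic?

Because that saturated carbon is sp³ and has no p orbital in the ring π system at the CH(bromo) position, the π system cannot extend all the way around the ring.
Broken conjugation rules out both aromaticity and antiaromaticity.

Non-aromatic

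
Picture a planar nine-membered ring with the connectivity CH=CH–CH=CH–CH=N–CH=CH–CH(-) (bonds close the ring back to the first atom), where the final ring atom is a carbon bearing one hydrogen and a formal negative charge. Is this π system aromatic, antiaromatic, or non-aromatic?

Every ring atom contributes a p orbital perpendicular to the ring (the double-bond atoms are sp², each contributing one p electron; each =N– nitrogen is pyridine-type (lone pair in the sp² plane, one electron in the p orbital); the carbanion's lone pair occupies the p orbital), so the π system is cyclic and fully conjugated.
π-electron count: 4 × 2 = 8 from the double-bond units + 2 from the CH(-) atom = 10.
Since 10 = 4·2 + 2, the ring meets the 4n+2 criterion.

Aromatic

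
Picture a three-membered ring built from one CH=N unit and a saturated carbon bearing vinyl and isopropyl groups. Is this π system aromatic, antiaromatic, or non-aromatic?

Non-aromatic

At the C(vinyl)(isopropyl) position, that saturated carbon is sp³ and has no p orbital in the ring π system; the ring's p-orbital overlap is broken there.
Hückel's rule only applies to fully conjugated rings, so this one is simply non-aromatic.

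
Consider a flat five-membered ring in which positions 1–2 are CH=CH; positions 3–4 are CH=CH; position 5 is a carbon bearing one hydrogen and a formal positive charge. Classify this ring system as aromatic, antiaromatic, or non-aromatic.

Every ring atom contributes a p orbital perpendicular to the ring (every atom in a ring double bond is sp² and brings one electron to the p orbital; the carbocation has an empty p orbital), so the π system is cyclic and fully conjugated.
Adding the contributions, 2 × 2 = 4 from the double-bond units + 0 from the CH(+) atom = 4.
With 4 = 4·1 π electrons, Hückel's rule classifies the planar ring as antiaromatic.

Antiaromatic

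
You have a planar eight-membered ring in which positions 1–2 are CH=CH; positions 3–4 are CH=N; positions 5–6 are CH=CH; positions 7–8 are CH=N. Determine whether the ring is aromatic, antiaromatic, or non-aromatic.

Antiaromatic

The p orbitals form a continuous loop: every atom in a ring double bond is sp² and brings one electron to the p orbital; each sp² =N– keeps its lone pair in-plane and puts one electron into the π system. The ring is fully conjugated.
Tallying contributions gives 4 × 2 = 8 from the 4 double-bond units.
With 8 = 4·2 π electrons, Hückel's rule classifies the planar ring as antiaromatic.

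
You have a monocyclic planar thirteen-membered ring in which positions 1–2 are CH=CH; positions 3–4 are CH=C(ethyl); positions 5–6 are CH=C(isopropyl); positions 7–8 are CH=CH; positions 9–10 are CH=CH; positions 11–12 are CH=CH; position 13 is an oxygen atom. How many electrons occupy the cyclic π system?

14

Every ring atom contributes a p orbital perpendicular to the ring (every atom in a ring double bond is sp² and brings one electron to the p orbital; the oxygen donates one lone pair from its p orbital), so the π system is cyclic and fully conjugated.
Tallying contributions gives 6 × 2 = 12 from the double-bond units + 2 from the O atom = 14.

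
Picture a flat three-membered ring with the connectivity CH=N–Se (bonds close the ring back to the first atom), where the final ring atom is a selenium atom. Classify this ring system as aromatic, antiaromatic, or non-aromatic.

Antiaromatic

Check conjugation: the double-bond atoms are sp², each contributing one p electron; the doubly-bonded nitrogens are pyridine-type — their lone pairs lie in the ring plane, leaving one electron in the p orbital; the selenium donates one lone pair from its p orbital — every position has a p orbital, so the cyclic π system is continuous.
Tallying contributions gives 1 × 2 = 2 from the double-bond unit + 2 from the Se atom = 4.
With 4 = 4·1 π electrons, Hückel's rule classifies the planar ring as antiaromatic.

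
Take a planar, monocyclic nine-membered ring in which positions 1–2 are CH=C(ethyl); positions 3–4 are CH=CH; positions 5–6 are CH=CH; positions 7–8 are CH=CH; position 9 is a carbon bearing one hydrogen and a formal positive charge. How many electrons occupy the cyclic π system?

8

Check conjugation: every atom in a ring double bond is sp² and brings one electron to the p orbital; the carbocation has an empty p orbital — every position has a p orbital, so the cyclic π system is continuous.
Adding the contributions, 4 × 2 = 8 from the double-bond units + 0 from the CH(+) atom = 8.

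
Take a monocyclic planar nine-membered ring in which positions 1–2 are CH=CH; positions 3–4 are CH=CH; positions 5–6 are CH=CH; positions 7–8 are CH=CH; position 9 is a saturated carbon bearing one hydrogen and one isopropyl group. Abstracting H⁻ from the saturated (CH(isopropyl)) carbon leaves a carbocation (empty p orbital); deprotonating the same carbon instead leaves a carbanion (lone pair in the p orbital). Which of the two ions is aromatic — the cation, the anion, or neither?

The anion

In both ions every ring atom is sp² and contributes a p orbital, so both rings are fully conjugated.
Cation: 4 × 2 + 0 = 8 π electrons → 4(2), antiaromatic.
Anion: 4 × 2 + 2 = 10 π electrons → 4(2)+2, aromatic.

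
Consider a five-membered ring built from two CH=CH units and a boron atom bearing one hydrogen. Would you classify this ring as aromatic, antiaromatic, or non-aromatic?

Antiaromatic

Every ring atom contributes a p orbital perpendicular to the ring (each doubly-bonded ring atom is sp² with one p-orbital electron; the boron has an empty p orbital), so the π system is cyclic and fully conjugated.
Counting π electrons: 2 × 2 = 4 from the double-bond units + 0 from the BH atom = 4.
4 = 4(1); a planar, fully conjugated 4n system is antiaromatic.
(This ring is borole.)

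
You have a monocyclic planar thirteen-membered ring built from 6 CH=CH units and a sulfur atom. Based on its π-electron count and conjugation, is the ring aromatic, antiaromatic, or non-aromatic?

Every ring atom contributes a p orbital perpendicular to the ring (each doubly-bonded ring atom is sp² with one p-orbital electron; the sulfur donates one lone pair from its p orbital), so the π system is cyclic and fully conjugated.
Counting π electrons: 6 × 2 = 12 from the double-bond units + 2 from the S atom = 14.
Since 14 = 4·3 + 2, the ring meets the 4n+2 criterion.

Aromatic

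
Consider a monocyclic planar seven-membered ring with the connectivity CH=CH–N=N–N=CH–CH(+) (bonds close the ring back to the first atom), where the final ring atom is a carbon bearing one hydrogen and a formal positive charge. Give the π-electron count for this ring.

6

Every ring atom contributes a p orbital perpendicular to the ring (each doubly-bonded ring atom is sp² with one p-orbital electron; the doubly-bonded nitrogens are pyridine-type — their lone pairs lie in the ring plane, leaving one electron in the p orbital; the carbocation has an empty p orbital), so the π system is cyclic and fully conjugated.
Adding the contributions, 3 × 2 = 6 from the double-bond units + 0 from the CH(+) atom = 6.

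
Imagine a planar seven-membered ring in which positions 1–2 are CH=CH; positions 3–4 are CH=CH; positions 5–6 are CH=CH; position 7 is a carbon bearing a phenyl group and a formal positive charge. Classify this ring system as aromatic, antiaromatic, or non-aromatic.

Aromatic

Every ring atom contributes a p orbital perpendicular to the ring (the double-bond atoms are sp², each contributing one p electron; the carbocation has an empty p orbital), so the π system is cyclic and fully conjugated.
π-electron count: 3 × 2 = 6 from the double-bond units + 0 from the C(phenyl)(+) atom = 6.
That gives a 4n+2 count (6, n = 1).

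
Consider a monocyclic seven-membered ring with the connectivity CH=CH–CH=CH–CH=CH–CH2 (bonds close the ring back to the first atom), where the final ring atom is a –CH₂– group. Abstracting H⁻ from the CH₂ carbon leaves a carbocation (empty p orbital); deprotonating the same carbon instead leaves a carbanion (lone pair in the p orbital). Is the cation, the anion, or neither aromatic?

The cation

In either ion the ring is fully conjugated: every atom, including the new sp² carbon, supplies a p orbital.
Cation: 3 × 2 + 0 = 6 π electrons → 4(1)+2, aromatic.
Anion: 3 × 2 + 2 = 8 π electrons → 4(2), antiaromatic.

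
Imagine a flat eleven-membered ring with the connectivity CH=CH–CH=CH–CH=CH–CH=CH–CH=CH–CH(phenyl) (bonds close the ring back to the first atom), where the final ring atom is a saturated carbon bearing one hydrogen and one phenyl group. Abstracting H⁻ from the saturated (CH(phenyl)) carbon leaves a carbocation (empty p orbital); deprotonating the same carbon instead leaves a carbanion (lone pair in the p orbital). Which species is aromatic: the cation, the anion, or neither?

The cation

Both ions have a continuous loop of p orbitals — each ring atom is sp².
Cation: 5 × 2 + 0 = 10 π electrons → 4(2)+2, aromatic.
Anion: 5 × 2 + 2 = 12 π electrons → 4(3), antiaromatic.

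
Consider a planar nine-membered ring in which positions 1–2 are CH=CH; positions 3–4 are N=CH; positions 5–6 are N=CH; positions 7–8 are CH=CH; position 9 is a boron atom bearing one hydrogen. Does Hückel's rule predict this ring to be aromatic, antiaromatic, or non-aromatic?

Antiaromatic

All ring atoms are sp² and supply a p orbital to the ring (each doubly-bonded ring atom is sp² with one p-orbital electron; each =N– nitrogen is pyridine-type (lone pair in the sp² plane, one electron in the p orbital); the boron has an empty p orbital); the conjugation is uninterrupted.
Counting π electrons: 4 × 2 = 8 from the double-bond units + 0 from the BH atom = 8.
A 4n π count (8, n = 2) in a planar conjugated ring means antiaromatic.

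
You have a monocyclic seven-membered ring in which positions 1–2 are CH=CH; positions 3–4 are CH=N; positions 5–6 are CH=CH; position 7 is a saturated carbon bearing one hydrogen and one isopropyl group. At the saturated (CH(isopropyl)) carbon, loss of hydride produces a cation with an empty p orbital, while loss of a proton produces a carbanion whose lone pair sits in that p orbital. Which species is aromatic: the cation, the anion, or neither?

Once that carbon is sp², every ring atom has a p orbital and both ions are fully conjugated.
Cation: 3 × 2 + 0 = 6 π electrons → 4(1)+2, aromatic.
Anion: 3 × 2 + 2 = 8 π electrons → 4(2), antiaromatic.

The cation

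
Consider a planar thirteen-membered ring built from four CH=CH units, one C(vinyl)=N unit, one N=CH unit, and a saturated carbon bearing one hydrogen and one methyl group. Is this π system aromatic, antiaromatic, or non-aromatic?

Non-aromatic

Because that saturated carbon is sp³ and has no p orbital in the ring π system at the CH(methyl) position, the π system cannot extend all the way around the ring.
Broken conjugation rules out both aromaticity and antiaromaticity.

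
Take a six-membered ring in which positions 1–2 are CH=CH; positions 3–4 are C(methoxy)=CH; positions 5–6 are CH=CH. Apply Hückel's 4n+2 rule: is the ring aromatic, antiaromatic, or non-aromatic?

All ring atoms are sp² and supply a p orbital to the ring (the double-bond atoms are sp², each contributing one p electron); the conjugation is uninterrupted.
Tallying contributions gives 3 × 2 = 6 from the 3 double-bond units.
Since 6 = 4·1 + 2, the ring meets the 4n+2 criterion.

Aromatic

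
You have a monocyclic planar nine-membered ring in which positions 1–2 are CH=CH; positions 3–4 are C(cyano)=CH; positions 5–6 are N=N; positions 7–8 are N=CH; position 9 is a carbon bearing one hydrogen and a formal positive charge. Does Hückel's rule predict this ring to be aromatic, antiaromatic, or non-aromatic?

Antiaromatic

Check conjugation: every atom in a ring double bond is sp² and brings one electron to the p orbital; each sp² =N– keeps its lone pair in-plane and puts one electron into the π system; the carbocation has an empty p orbital — every position has a p orbital, so the cyclic π system is continuous.
Adding the contributions, 4 × 2 = 8 from the double-bond units + 0 from the CH(+) atom = 8.
With 8 = 4·2 π electrons, Hückel's rule classifies the planar ring as antiaromatic.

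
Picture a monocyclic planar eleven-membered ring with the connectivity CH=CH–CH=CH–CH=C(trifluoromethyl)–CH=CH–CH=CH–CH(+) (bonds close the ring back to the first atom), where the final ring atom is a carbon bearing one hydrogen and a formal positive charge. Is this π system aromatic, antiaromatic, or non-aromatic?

Every ring atom contributes a p orbital perpendicular to the ring (the double-bond atoms are sp², each contributing one p electron; the carbocation has an empty p orbital), so the π system is cyclic and fully conjugated.
π-electron count: 5 × 2 = 10 from the double-bond units + 0 from the CH(+) atom = 10.
10 = 4(2) + 2, which satisfies Hückel's 4n+2 rule.

Aromatic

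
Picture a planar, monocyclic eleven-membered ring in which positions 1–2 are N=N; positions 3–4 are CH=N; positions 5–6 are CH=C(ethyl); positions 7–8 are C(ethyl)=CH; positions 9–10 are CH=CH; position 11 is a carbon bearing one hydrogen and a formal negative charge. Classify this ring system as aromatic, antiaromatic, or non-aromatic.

Check conjugation: the double-bond atoms are sp², each contributing one p electron; the doubly-bonded nitrogens are pyridine-type — their lone pairs lie in the ring plane, leaving one electron in the p orbital; the carbanion's lone pair occupies the p orbital — every position has a p orbital, so the cyclic π system is continuous.
π-electron count: 5 × 2 = 10 from the double-bond units + 2 from the CH(-) atom = 12.
12 = 4(3); a planar, fully conjugated 4n system is antiaromatic.

Antiaromatic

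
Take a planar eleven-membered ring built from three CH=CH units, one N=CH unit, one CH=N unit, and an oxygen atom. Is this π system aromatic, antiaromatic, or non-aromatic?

Every ring atom contributes a p orbital perpendicular to the ring (every atom in a ring double bond is sp² and brings one electron to the p orbital; each =N– nitrogen is pyridine-type (lone pair in the sp² plane, one electron in the p orbital); the oxygen donates one lone pair from its p orbital), so the π system is cyclic and fully conjugated.
Counting π electrons: 5 × 2 = 10 from the double-bond units + 2 from the O atom = 12.
With 12 = 4·3 π electrons, Hückel's rule classifies the planar ring as antiaromatic.

Antiaromatic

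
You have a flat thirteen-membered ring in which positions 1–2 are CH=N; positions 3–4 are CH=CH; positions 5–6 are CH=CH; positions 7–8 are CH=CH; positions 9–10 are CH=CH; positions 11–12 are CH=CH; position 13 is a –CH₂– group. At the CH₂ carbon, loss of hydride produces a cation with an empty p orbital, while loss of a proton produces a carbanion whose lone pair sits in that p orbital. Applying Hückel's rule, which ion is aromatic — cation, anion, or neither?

Both ions have a continuous loop of p orbitals — each ring atom is sp².
Cation: 6 × 2 + 0 = 12 π electrons → 4(3), antiaromatic.
Anion: 6 × 2 + 2 = 14 π electrons → 4(3)+2, aromatic.

The anion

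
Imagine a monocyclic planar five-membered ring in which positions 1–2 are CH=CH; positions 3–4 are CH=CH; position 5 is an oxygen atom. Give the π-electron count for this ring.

Every ring atom contributes a p orbital perpendicular to the ring (the double-bond atoms are sp², each contributing one p electron; the oxygen donates one lone pair from its p orbital), so the π system is cyclic and fully conjugated.
Adding the contributions, 2 × 2 = 4 from the double-bond units + 2 from the O atom = 6.

6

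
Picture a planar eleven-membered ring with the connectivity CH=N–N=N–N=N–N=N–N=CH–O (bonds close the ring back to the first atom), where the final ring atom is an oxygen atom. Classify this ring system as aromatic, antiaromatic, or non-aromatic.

Antiaromatic

Every ring atom contributes a p orbital perpendicular to the ring (every atom in a ring double bond is sp² and brings one electron to the p orbital; the doubly-bonded nitrogens are pyridine-type — their lone pairs lie in the ring plane, leaving one electron in the p orbital; the oxygen donates one lone pair from its p orbital), so the π system is cyclic and fully conjugated.
Tallying contributions gives 5 × 2 = 10 from the double-bond units + 2 from the O atom = 12.
With 12 = 4·3 π electrons, Hückel's rule classifies the planar ring as antiaromatic.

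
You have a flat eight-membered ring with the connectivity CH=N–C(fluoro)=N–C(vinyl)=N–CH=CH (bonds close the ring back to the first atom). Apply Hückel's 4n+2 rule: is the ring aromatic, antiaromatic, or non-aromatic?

Antiaromatic

All ring atoms are sp² and supply a p orbital to the ring (the double-bond atoms are sp², each contributing one p electron; each sp² =N– keeps its lone pair in-plane and puts one electron into the π system); the conjugation is uninterrupted.
π-electron count: 4 × 2 = 8 from the 4 double-bond units.
With 8 = 4·2 π electrons, Hückel's rule classifies the planar ring as antiaromatic.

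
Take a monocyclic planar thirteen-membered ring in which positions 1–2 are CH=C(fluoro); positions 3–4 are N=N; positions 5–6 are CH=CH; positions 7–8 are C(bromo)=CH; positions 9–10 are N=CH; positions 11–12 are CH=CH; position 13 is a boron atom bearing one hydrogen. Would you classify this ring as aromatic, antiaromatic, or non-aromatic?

Antiaromatic

The p orbitals form a continuous loop: the double-bond atoms are sp², each contributing one p electron; each sp² =N– keeps its lone pair in-plane and puts one electron into the π system; the boron has an empty p orbital. The ring is fully conjugated.
Counting π electrons: 6 × 2 = 12 from the double-bond units + 0 from the BH atom = 12.
12 is a 4n count (n = 3), so the planar conjugated ring is antiaromatic.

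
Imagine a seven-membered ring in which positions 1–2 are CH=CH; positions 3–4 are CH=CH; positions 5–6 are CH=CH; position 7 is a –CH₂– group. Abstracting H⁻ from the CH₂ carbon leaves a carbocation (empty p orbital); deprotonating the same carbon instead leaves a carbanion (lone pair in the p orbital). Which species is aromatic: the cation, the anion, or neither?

The cation

Once that carbon is sp², every ring atom has a p orbital and both ions are fully conjugated.
Cation: 3 × 2 + 0 = 6 π electrons → 4(1)+2, aromatic.
Anion: 3 × 2 + 2 = 8 π electrons → 4(2), antiaromatic.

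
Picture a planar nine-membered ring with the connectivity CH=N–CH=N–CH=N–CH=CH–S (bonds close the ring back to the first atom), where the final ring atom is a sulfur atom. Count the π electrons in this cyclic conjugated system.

10

The p orbitals form a continuous loop: the double-bond atoms are sp², each contributing one p electron; each =N– nitrogen is pyridine-type (lone pair in the sp² plane, one electron in the p orbital); the sulfur donates one lone pair from its p orbital. The ring is fully conjugated.
π-electron count: 4 × 2 = 8 from the double-bond units + 2 from the S atom = 10.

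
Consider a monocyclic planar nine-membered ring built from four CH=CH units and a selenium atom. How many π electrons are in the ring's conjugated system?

Every ring atom contributes a p orbital perpendicular to the ring (the double-bond atoms are sp², each contributing one p electron; the selenium donates one lone pair from its p orbital), so the π system is cyclic and fully conjugated.
Tallying contributions gives 4 × 2 = 8 from the double-bond units + 2 from the Se atom = 10.

10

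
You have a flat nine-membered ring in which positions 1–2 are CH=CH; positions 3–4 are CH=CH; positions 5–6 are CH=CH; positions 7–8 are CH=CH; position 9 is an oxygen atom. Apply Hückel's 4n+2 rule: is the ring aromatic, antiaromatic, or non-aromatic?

The p orbitals form a continuous loop: every atom in a ring double bond is sp² and brings one electron to the p orbital; the oxygen donates one lone pair from its p orbital. The ring is fully conjugated.
π-electron count: 4 × 2 = 8 from the double-bond units + 2 from the O atom = 10.
That gives a 4n+2 count (10, n = 2).

Aromatic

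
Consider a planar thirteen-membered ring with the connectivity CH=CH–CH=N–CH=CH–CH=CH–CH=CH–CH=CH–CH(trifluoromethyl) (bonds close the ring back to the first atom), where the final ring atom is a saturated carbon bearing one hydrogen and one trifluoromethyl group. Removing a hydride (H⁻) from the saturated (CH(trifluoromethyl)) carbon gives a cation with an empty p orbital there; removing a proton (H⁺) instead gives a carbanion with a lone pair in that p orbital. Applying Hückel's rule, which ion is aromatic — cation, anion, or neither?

Once that carbon is sp², every ring atom has a p orbital and both ions are fully conjugated.
Cation: 6 × 2 + 0 = 12 π electrons → 4(3), antiaromatic.
Anion: 6 × 2 + 2 = 14 π electrons → 4(3)+2, aromatic.

The anion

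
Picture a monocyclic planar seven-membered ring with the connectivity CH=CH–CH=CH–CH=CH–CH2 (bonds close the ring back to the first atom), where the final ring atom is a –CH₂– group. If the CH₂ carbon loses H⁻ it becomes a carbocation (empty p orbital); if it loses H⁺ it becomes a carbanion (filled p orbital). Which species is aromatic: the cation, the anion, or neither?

The cation

Once that carbon is sp², every ring atom has a p orbital and both ions are fully conjugated.
Cation: 3 × 2 + 0 = 6 π electrons → 4(1)+2, aromatic.
Anion: 3 × 2 + 2 = 8 π electrons → 4(2), antiaromatic.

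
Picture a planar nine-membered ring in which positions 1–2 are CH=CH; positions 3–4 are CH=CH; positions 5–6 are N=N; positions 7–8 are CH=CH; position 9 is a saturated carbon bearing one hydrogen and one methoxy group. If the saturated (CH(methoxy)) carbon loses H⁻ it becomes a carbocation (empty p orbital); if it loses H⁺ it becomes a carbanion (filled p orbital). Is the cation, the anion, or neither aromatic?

Both ions have a continuous loop of p orbitals — each ring atom is sp².
Cation: 4 × 2 + 0 = 8 π electrons → 4(2), antiaromatic.
Anion: 4 × 2 + 2 = 10 π electrons → 4(2)+2, aromatic.

The anion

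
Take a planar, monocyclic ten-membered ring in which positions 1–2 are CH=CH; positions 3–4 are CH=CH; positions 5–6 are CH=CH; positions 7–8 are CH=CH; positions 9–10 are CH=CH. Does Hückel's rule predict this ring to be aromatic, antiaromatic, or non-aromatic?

All ring atoms are sp² and supply a p orbital to the ring (each doubly-bonded ring atom is sp² with one p-orbital electron); the conjugation is uninterrupted.
Counting π electrons: 5 × 2 = 10 from the 5 double-bond units.
10 = 4(2) + 2, which satisfies Hückel's 4n+2 rule.

Aromatic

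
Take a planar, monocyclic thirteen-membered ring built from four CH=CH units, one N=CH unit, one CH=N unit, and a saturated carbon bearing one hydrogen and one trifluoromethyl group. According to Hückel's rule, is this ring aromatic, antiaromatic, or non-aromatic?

At the CH(trifluoromethyl) position, that saturated carbon is sp³ and has no p orbital in the ring π system; the ring's p-orbital overlap is broken there.
A ring that is not fully conjugated cannot be aromatic or antiaromatic regardless of its π-electron count.

Non-aromatic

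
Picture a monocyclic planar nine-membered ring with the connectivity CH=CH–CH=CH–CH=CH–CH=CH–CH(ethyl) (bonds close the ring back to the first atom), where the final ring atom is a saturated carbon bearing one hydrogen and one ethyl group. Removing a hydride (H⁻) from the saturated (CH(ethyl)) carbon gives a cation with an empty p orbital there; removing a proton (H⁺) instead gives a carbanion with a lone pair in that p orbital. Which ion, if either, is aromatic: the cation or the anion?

Once that carbon is sp², every ring atom has a p orbital and both ions are fully conjugated.
Cation: 4 × 2 + 0 = 8 π electrons → 4(2), antiaromatic.
Anion: 4 × 2 + 2 = 10 π electrons → 4(2)+2, aromatic.

The anion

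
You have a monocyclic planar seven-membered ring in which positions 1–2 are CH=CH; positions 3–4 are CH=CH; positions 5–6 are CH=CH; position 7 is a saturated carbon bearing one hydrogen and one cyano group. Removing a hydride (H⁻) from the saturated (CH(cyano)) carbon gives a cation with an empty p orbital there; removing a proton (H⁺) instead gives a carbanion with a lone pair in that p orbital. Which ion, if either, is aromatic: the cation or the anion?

The cation

In either ion the ring is fully conjugated: every atom, including the new sp² carbon, supplies a p orbital.
Cation: 3 × 2 + 0 = 6 π electrons → 4(1)+2, aromatic.
Anion: 3 × 2 + 2 = 8 π electrons → 4(2), antiaromatic.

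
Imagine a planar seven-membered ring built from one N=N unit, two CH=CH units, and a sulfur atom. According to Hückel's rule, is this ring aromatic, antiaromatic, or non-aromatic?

Every ring atom contributes a p orbital perpendicular to the ring (the double-bond atoms are sp², each contributing one p electron; the doubly-bonded nitrogens are pyridine-type — their lone pairs lie in the ring plane, leaving one electron in the p orbital; the sulfur donates one lone pair from its p orbital), so the π system is cyclic and fully conjugated.
Counting π electrons: 3 × 2 = 6 from the double-bond units + 2 from the S atom = 8.
8 is a 4n count (n = 2), so the planar conjugated ring is antiaromatic.

Antiaromatic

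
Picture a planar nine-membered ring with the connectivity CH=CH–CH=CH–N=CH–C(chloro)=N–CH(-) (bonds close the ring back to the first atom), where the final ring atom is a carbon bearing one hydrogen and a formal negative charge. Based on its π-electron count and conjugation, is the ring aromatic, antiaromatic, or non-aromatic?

Aromatic

The p orbitals form a continuous loop: every atom in a ring double bond is sp² and brings one electron to the p orbital; the doubly-bonded nitrogens are pyridine-type — their lone pairs lie in the ring plane, leaving one electron in the p orbital; the carbanion's lone pair occupies the p orbital. The ring is fully conjugated.
Counting π electrons: 4 × 2 = 8 from the double-bond units + 2 from the CH(-) atom = 10.
That gives a 4n+2 count (10, n = 2).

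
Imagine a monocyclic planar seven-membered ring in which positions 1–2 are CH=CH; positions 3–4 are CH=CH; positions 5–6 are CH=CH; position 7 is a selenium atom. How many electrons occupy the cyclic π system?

The p orbitals form a continuous loop: each doubly-bonded ring atom is sp² with one p-orbital electron; the selenium donates one lone pair from its p orbital. The ring is fully conjugated.
Tallying contributions gives 3 × 2 = 6 from the double-bond units + 2 from the Se atom = 8.

8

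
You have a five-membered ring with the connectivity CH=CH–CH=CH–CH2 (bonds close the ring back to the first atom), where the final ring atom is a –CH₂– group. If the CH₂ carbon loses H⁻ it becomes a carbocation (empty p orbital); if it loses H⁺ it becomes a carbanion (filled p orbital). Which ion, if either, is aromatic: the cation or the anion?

In both ions every ring atom is sp² and contributes a p orbital, so both rings are fully conjugated.
Cation: 2 × 2 + 0 = 4 π electrons → 4(1), antiaromatic.
Anion: 2 × 2 + 2 = 6 π electrons → 4(1)+2, aromatic.

The anion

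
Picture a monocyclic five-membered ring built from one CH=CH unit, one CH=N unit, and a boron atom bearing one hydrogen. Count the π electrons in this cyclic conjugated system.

4

Check conjugation: the double-bond atoms are sp², each contributing one p electron; each sp² =N– keeps its lone pair in-plane and puts one electron into the π system; the boron has an empty p orbital — every position has a p orbital, so the cyclic π system is continuous.
Counting π electrons: 2 × 2 = 4 from the double-bond units + 0 from the BH atom = 4.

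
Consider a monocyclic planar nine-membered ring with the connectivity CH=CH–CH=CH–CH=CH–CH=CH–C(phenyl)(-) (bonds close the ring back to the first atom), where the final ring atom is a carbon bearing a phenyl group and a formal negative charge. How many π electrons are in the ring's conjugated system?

Check conjugation: every atom in a ring double bond is sp² and brings one electron to the p orbital; the carbanion's lone pair occupies the p orbital — every position has a p orbital, so the cyclic π system is continuous.
π-electron count: 4 × 2 = 8 from the double-bond units + 2 from the C(phenyl)(-) atom = 10.

10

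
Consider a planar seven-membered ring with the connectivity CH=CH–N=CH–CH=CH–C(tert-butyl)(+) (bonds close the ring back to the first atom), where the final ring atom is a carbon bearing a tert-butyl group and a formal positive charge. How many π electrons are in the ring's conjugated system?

Every ring atom contributes a p orbital perpendicular to the ring (each doubly-bonded ring atom is sp² with one p-orbital electron; each sp² =N– keeps its lone pair in-plane and puts one electron into the π system; the carbocation has an empty p orbital), so the π system is cyclic and fully conjugated.
Tallying contributions gives 3 × 2 = 6 from the double-bond units + 0 from the C(tert-butyl)(+) atom = 6.

6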